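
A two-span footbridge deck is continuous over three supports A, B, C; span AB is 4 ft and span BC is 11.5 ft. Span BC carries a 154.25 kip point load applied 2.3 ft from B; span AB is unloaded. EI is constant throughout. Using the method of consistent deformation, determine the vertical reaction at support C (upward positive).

R_C = 14.37 kip

Insert a hinge at B; M_B is the redundant, and each span becomes simply supported.
End slopes at the hinge B, treating each span as simply supported:
  span BC: point load 154.25 at a = 2.3: Pab(L + b)/(6LEI) = 979.2/EI
  relative rotation θ_0 = (0 + 979.2)/EI = 979.2/EI
A unit hogging moment at B produces rotation L₁/(3EI) + L₂/(3EI) = 5.167/EI.
Slope continuity at B: θ_0 = M_B·5.167/EI, so M_B = 979.2/5.167 = 189.5 kip·ft (hogging).
Span BC, ΣM about C: R_B^{BC}·11.5 = 1419 + 189.5, so R_B^{BC} = 139.9 kip and R_C = 154.2 − 139.9 = 14.37 kip.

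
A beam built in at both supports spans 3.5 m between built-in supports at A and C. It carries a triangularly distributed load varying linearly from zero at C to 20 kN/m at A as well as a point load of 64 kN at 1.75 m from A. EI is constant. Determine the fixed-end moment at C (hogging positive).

Take the two fixed-end moments M_A, M_C as redundants; the released structure is the simple span AC.
Simple-span end rotations at A and C under the given loads:
  at A: triangular load, peak 20: w₀L³/(45EI) = 19.06/EI
  at C: triangular load, peak 20: 7w₀L³/(360EI) = 16.67/EI
  at A: point load 64 at a = 1.75: Pab(L + b)/(6LEI) = 49/EI
  at C: point load 64 at a = 1.75: Pab(L + a)/(6LEI) = 49/EI
  θ_A0 = 68.06/EI,  θ_C0 = 65.67/EI
Flexibility coefficients: a unit moment at one end gives L/(3EI) there and L/(6EI) at the far end, so f₁₁ = f₂₂ = 1.167/EI and f₁₂ = f₂₁ = 0.5833/EI.
Compatibility — zero rotation at each built-in end:
  1.167 M_A + 0.5833 M_C = 68.06
  0.5833 M_A + 1.167 M_C = 65.67
Solving the pair gives M_A = 40.25 kN·m and M_C = 36.17 kN·m (hogging).

M_C = 36.17 kN·m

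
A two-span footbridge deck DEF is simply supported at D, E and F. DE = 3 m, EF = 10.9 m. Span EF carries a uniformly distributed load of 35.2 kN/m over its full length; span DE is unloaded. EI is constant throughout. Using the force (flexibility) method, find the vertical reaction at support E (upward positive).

R_E = 366.1 kN

Take M_E as the redundant. Released structure: two simple spans DE and EF with a hinge at E.
Rotations at E on the released spans (each span's end-slope, ×1/EI):
  span EF: UDL 35.2: wL³/(24EI) = 1899/EI
  relative rotation θ_0 = (0 + 1899)/EI = 1899/EI
A unit hogging moment at E produces rotation L₁/(3EI) + L₂/(3EI) = 4.633/EI.
Compatibility: M_E·(L₁+L₂)/(3EI) = θ_0, giving M_E = 409.9 kN·m (hogging).
Span DE, ΣM about D with M_E applied at E: R_E^{DE}·3 = 0 + 409.9, so R_E^{DE} = 136.6 kN and R_D = 0 − 136.6 = -136.6 kN.
Span EF, ΣM about F: R_E^{EF}·10.9 = 2091 + 409.9, so R_E^{EF} = 229.4 kN and R_F = 383.7 − 229.4 = 154.2 kN.
R_E = 136.6 + 229.4 = 366.1 kN.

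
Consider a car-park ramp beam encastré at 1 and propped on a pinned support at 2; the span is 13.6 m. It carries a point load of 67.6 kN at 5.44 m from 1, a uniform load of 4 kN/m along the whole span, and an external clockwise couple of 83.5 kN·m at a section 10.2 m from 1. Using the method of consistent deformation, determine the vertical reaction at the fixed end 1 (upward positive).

R_1 = 78.91 kN

Remove the prop at 2; the released (primary) structure is a cantilever built in at 1.
Downward deflection at the released point 2 due to the loads:
  point load 67.6 at a = 5.44: Pa²(3L − a)/(6EI) = 11790/EI
  UDL 4: wL⁴/(8EI) = 17105/EI
  clockwise couple 83.5 at a = 10.2: M₀a(2L − a)/(2EI) = 7239/EI
  δ_0 = 36134/EI
Flexibility coefficient — unit upward force at 2: δ_{22} = L³/(3EI) = 838.5/EI.
Compatibility at 2: δ_0 − R_2·δ_{22} = 0, so R_2 = 36134/838.5 = 43.09 kN.
Vertical equilibrium: R_1 = ΣP − R_2 = 122 − 43.09 = 78.91 kN.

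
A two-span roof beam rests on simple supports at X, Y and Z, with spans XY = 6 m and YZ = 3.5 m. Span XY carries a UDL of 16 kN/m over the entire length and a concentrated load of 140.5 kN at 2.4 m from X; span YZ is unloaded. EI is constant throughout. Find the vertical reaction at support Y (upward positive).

R_Y = 165.2 kN

Release continuity at Y by inserting a hinge; the redundant is the internal moment M_Y. The primary structure is two simply-supported spans XY and YZ.
Rotations at Y on the released spans (each span's end-slope, ×1/EI):
  span XY: UDL 16: wL³/(24EI) = 144/EI
  span XY: point load 140.5 at a = 2.4: Pab(L + a)/(6LEI) = 283.2/EI
  relative rotation θ_0 = (427.2 + 0)/EI = 427.2/EI
A unit hogging moment at Y produces rotation L₁/(3EI) + L₂/(3EI) = 3.167/EI.
Slope continuity at Y: θ_0 = M_Y·3.167/EI, so M_Y = 427.2/3.167 = 134.9 kN·m (hogging).
Span XY, ΣM about X with M_Y applied at Y: R_Y^{XY}·6 = 625.2 + 134.9, so R_Y^{XY} = 126.7 kN and R_X = 236.5 − 126.7 = 109.8 kN.
Span YZ, ΣM about Z: R_Y^{YZ}·3.5 = 0 + 134.9, so R_Y^{YZ} = 38.55 kN and R_Z = 0 − 38.55 = -38.55 kN.
R_Y = 126.7 + 38.55 = 165.2 kN.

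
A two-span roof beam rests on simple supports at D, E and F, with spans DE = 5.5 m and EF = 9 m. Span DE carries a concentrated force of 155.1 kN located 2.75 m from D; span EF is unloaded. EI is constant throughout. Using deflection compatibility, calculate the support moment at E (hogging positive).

M_E = 60.67 kN·m

Insert a hinge at E; M_E is the redundant, and each span becomes simply supported.
End slopes at the hinge E, treating each span as simply supported:
  span DE: point load 155.1 at a = 2.75: Pab(L + a)/(6LEI) = 293.2/EI
  relative rotation θ_0 = (293.2 + 0)/EI = 293.2/EI
A unit hogging moment at E produces rotation L₁/(3EI) + L₂/(3EI) = 4.833/EI.
Slope continuity at E: θ_0 = M_E·4.833/EI, so M_E = 293.2/4.833 = 60.67 kN·m (hogging).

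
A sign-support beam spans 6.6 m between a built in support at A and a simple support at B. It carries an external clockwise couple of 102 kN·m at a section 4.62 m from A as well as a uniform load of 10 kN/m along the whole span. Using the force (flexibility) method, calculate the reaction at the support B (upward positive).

R_B = 45.85 kN

Remove the prop at B; the released (primary) structure is a cantilever built in at A.
Deflection at B on the released cantilever, summing each load's contribution:
  clockwise couple 102 at a = 4.62: M₀a(2L − a)/(2EI) = 2022/EI
  UDL 10: wL⁴/(8EI) = 2372/EI
  δ_0 = 4393/EI
Tip deflection under a unit load at B: L³/(3EI) = 95.83/EI.
The prop prevents deflection at B: R_B = δ_0/δ_{BB} = 4393/95.83 = 45.85 kN.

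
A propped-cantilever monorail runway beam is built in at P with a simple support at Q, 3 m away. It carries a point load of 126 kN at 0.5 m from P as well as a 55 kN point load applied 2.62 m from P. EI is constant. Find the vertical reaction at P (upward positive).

Take the reaction at Q as the redundant and release it; the primary structure is a cantilever fixed at P.
Deflection at Q on the released cantilever, summing each load's contribution:
  point load 126 at a = 0.5: Pa²(3L − a)/(6EI) = 44.62/EI
  point load 55 at a = 2.62: Pa²(3L − a)/(6EI) = 401.5/EI
  δ_0 = 446.1/EI
Flexibility coefficient — unit upward force at Q: δ_{QQ} = L³/(3EI) = 9/EI.
Compatibility at Q: δ_0 − R_Q·δ_{QQ} = 0, so R_Q = 446.1/9 = 49.56 kN.
Vertical equilibrium: R_P = ΣP − R_Q = 181 − 49.56 = 131.4 kN.

R_P = 131.4 kN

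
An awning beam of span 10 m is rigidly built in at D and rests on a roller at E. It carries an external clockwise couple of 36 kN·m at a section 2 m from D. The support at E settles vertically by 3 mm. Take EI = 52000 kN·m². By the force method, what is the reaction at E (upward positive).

Release the roller at E. Primary structure: cantilever fixed at D.
Deflection at E on the released cantilever, summing each load's contribution:
  clockwise couple 36 at a = 2: M₀a(2L − a)/(2EI) = 648/EI
Tip deflection under a unit load at E: L³/(3EI) = 333.3/EI.
With EI = 52000 kN·m²: δ_0 = 0.012462 m and δ_{EE} = 0.00641 m/kN.
Compatibility — the beam at E must follow the support down by 0.003 m: δ_0 − R_E·δ_{EE} = 0.003, so R_E = (0.012462 − 0.003)/0.00641 = 1.476 kN.

R_E = 1.476 kN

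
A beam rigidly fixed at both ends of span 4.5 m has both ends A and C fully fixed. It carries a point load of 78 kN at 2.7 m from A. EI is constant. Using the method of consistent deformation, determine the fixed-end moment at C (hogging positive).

Release both end moments; the primary structure is a simply-supported span AC with redundants M_A and M_C.
End rotations of the released simple span under the applied load (×1/EI):
  at A: point load 78 at a = 2.7: Pab(L + b)/(6LEI) = 88.45/EI
  at C: point load 78 at a = 2.7: Pab(L + a)/(6LEI) = 101.1/EI
  θ_A0 = 88.45/EI,  θ_C0 = 101.1/EI
Flexibility coefficients: a unit moment at one end gives L/(3EI) there and L/(6EI) at the far end, so f₁₁ = f₂₂ = 1.5/EI and f₁₂ = f₂₁ = 0.75/EI.
Compatibility — zero rotation at each built-in end:
  1.5 M_A + 0.75 M_C = 88.45
  0.75 M_A + 1.5 M_C = 101.1
Solving the pair gives M_A = 33.7 kN·m and M_C = 50.54 kN·m (hogging).

M_C = 50.54 kN·m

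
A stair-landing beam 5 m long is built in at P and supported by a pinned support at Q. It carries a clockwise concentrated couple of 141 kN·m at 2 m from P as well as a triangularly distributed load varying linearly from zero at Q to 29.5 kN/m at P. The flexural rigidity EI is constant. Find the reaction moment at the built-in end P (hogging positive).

M_P = 54.81 kN·m

Remove the prop at Q; the released (primary) structure is a cantilever built in at P.
Free-end deflection of the primary structure under the applied loading (downward +):
  clockwise couple 141 at a = 2: M₀a(2L − a)/(2EI) = 1128/EI
  triangular load, peak 29.5 at the fixed end: w₀L⁴/(30EI) = 614.6/EI
  δ_0 = 1743/EI
Flexibility coefficient — unit upward force at Q: δ_{QQ} = L³/(3EI) = 41.67/EI.
Compatibility at Q: δ_0 − R_Q·δ_{QQ} = 0, so R_Q = 1743/41.67 = 41.82 kN.
Moment equilibrium about P: M_P = Σ(load moments about P) − R_Q·L = 263.9 − 41.82×5 = 54.81 kN·m.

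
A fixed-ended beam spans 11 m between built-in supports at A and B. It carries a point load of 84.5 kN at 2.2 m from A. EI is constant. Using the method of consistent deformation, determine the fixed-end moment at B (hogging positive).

Take the two fixed-end moments M_A, M_B as redundants; the released structure is the simple span AB.
Simple-span end rotations at A and B under the given loads:
  at A: point load 84.5 at a = 2.2: Pab(L + b)/(6LEI) = 490.8/EI
  at B: point load 84.5 at a = 2.2: Pab(L + a)/(6LEI) = 327.2/EI
  θ_A0 = 490.8/EI,  θ_B0 = 327.2/EI
Flexibility coefficients: a unit moment at one end gives L/(3EI) there and L/(6EI) at the far end, so f₁₁ = f₂₂ = 3.667/EI and f₁₂ = f₂₁ = 1.833/EI.
Compatibility — zero rotation at each built-in end:
  3.667 M_A + 1.833 M_B = 490.8
  1.833 M_A + 3.667 M_B = 327.2
Solving the pair gives M_A = 119 kN·m and M_B = 29.74 kN·m (hogging).

M_B = 29.74 kN·m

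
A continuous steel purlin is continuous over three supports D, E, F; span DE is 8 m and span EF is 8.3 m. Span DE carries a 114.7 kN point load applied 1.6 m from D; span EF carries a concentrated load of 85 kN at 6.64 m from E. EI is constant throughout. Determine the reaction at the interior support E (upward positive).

Take M_E as the redundant. Released structure: two simple spans DE and EF with a hinge at E.
Rotations at E on the released spans (each span's end-slope, ×1/EI):
  span DE: point load 114.7 at a = 1.6: Pab(L + a)/(6LEI) = 234.9/EI
  span EF: point load 85 at a = 6.64: Pab(L + b)/(6LEI) = 187.4/EI
  relative rotation θ_0 = (234.9 + 187.4)/EI = 422.3/EI
A unit hogging moment at E produces rotation L₁/(3EI) + L₂/(3EI) = 5.433/EI.
Compatibility: M_E·(L₁+L₂)/(3EI) = θ_0, giving M_E = 77.72 kN·m (hogging).
Span DE, ΣM about D with M_E applied at E: R_E^{DE}·8 = 183.5 + 77.72, so R_E^{DE} = 32.66 kN and R_D = 114.7 − 32.66 = 82.04 kN.
Span EF, ΣM about F: R_E^{EF}·8.3 = 141.1 + 77.72, so R_E^{EF} = 26.36 kN and R_F = 85 − 26.36 = 58.64 kN.
R_E = 32.66 + 26.36 = 59.02 kN.

R_E = 59.02 kN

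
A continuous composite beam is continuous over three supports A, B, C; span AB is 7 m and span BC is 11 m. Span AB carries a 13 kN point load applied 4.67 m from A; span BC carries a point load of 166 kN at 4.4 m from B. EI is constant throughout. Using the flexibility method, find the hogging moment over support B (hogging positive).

M_B = 220.8 kN·m

Insert a hinge at B; M_B is the redundant, and each span becomes simply supported.
Discontinuity in slope at B on the released structure — sum the simple-span end rotations:
  span AB: point load 13 at a = 4.67: Pab(L + a)/(6LEI) = 39.3/EI
  span BC: point load 166 at a = 4.4: Pab(L + b)/(6LEI) = 1286/EI
  relative rotation θ_0 = (39.3 + 1286)/EI = 1325/EI
A unit hogging moment at B produces rotation L₁/(3EI) + L₂/(3EI) = 6/EI.
Compatibility: M_B·(L₁+L₂)/(3EI) = θ_0, giving M_B = 220.8 kN·m (hogging).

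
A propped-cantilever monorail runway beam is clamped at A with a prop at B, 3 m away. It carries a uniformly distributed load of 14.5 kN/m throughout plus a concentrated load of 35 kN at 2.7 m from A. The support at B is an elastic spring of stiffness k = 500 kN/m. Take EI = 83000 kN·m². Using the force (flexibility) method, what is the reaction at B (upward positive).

R_B = 2.37 kN

Release the roller at B. Primary structure: cantilever fixed at A.
Free-end deflection of the primary structure under the applied loading (downward +):
  UDL 14.5: wL⁴/(8EI) = 146.8/EI
  point load 35 at a = 2.7: Pa²(3L − a)/(6EI) = 267.9/EI
  δ_0 = 414.7/EI
Flexibility coefficient — unit upward force at B: δ_{BB} = L³/(3EI) = 9/EI.
With EI = 83000 kN·m²: δ_0 = 0.004997 m and δ_{BB} = 0.000108 m/kN.
Compatibility — the spring shortens by R_B/k under the reaction it provides: δ_0 − R_B·δ_{BB} = R_B/k. With 1/k = 0.002 m/kN, R_B = δ_0 / (δ_{BB} + 1/k) = 0.004997 / (0.000108 + 0.002) = 2.37 kN.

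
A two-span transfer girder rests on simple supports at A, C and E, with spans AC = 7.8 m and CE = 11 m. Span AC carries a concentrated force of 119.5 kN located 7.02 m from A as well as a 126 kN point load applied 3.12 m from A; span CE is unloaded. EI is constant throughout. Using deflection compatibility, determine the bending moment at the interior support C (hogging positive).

M_C = 101.6 kN·m

Insert a hinge at C; M_C is the redundant, and each span becomes simply supported.
Discontinuity in slope at C on the released structure — sum the simple-span end rotations:
  span AC: point load 119.5 at a = 7.02: Pab(L + a)/(6LEI) = 207.2/EI
  span AC: point load 126 at a = 3.12: Pab(L + a)/(6LEI) = 429.3/EI
  relative rotation θ_0 = (636.5 + 0)/EI = 636.5/EI
A unit hogging moment at C produces rotation L₁/(3EI) + L₂/(3EI) = 6.267/EI.
Slope continuity at C: θ_0 = M_C·6.267/EI, so M_C = 636.5/6.267 = 101.6 kN·m (hogging).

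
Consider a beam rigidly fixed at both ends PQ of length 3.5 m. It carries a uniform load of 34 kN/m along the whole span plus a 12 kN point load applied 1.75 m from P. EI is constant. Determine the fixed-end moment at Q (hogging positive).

M_Q = 39.96 kN·m

Take the two fixed-end moments M_P, M_Q as redundants; the released structure is the simple span PQ.
On the primary (simply-supported) span, the end slopes from the loading are:
  at P: UDL 34: wL³/(24EI) = 60.74/EI
  at Q: UDL 34: wL³/(24EI) = 60.74/EI
  at P: point load 12 at a = 1.75: Pab(L + b)/(6LEI) = 9.188/EI
  at Q: point load 12 at a = 1.75: Pab(L + a)/(6LEI) = 9.188/EI
  θ_P0 = 69.93/EI,  θ_Q0 = 69.93/EI
Flexibility coefficients: a unit moment at one end gives L/(3EI) there and L/(6EI) at the far end, so f₁₁ = f₂₂ = 1.167/EI and f₁₂ = f₂₁ = 0.5833/EI.
Compatibility — zero rotation at each built-in end:
  1.167 M_P + 0.5833 M_Q = 69.93
  0.5833 M_P + 1.167 M_Q = 69.93
Solving the pair gives M_P = 39.96 kN·m and M_Q = 39.96 kN·m (hogging).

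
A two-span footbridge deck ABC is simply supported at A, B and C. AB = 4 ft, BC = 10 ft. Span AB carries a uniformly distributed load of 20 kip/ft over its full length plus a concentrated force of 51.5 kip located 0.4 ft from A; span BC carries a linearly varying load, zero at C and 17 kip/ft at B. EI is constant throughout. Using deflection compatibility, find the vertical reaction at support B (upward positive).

Take M_B as the redundant. Released structure: two simple spans AB and BC with a hinge at B.
End slopes at the hinge B, treating each span as simply supported:
  span AB: UDL 20: wL³/(24EI) = 53.33/EI
  span AB: point load 51.5 at a = 0.4: Pab(L + a)/(6LEI) = 13.6/EI
  span BC: triangular load, peak 17: w₀L³/(45EI) = 377.8/EI
  relative rotation θ_0 = (66.93 + 377.8)/EI = 444.7/EI
A unit hogging moment at B produces rotation L₁/(3EI) + L₂/(3EI) = 4.667/EI.
Slope continuity at B: θ_0 = M_B·4.667/EI, so M_B = 444.7/4.667 = 95.29 kip·ft (hogging).
Span AB, ΣM about A with M_B applied at B: R_B^{AB}·4 = 180.6 + 95.29, so R_B^{AB} = 68.97 kip and R_A = 131.5 − 68.97 = 62.53 kip.
Span BC, ΣM about C: R_B^{BC}·10 = 566.7 + 95.29, so R_B^{BC} = 66.2 kip and R_C = 85 − 66.2 = 18.8 kip.
R_B = 68.97 + 66.2 = 135.2 kip.

R_B = 135.2 kip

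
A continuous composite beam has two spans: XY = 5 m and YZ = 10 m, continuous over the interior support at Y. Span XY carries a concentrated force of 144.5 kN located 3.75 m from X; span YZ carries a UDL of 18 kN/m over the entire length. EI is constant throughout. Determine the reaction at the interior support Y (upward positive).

Take M_Y as the redundant. Released structure: two simple spans XY and YZ with a hinge at Y.
Rotations at Y on the released spans (each span's end-slope, ×1/EI):
  span XY: point load 144.5 at a = 3.75: Pab(L + a)/(6LEI) = 197.6/EI
  span YZ: UDL 18: wL³/(24EI) = 750/EI
  relative rotation θ_0 = (197.6 + 750)/EI = 947.6/EI
A unit hogging moment at Y produces rotation L₁/(3EI) + L₂/(3EI) = 5/EI.
Compatibility: M_Y·(L₁+L₂)/(3EI) = θ_0, giving M_Y = 189.5 kN·m (hogging).
Span XY, ΣM about X with M_Y applied at Y: R_Y^{XY}·5 = 541.9 + 189.5, so R_Y^{XY} = 146.3 kN and R_X = 144.5 − 146.3 = -1.777 kN.
Span YZ, ΣM about Z: R_Y^{YZ}·10 = 900 + 189.5, so R_Y^{YZ} = 109 kN and R_Z = 180 − 109 = 71.05 kN.
R_Y = 146.3 + 109 = 255.2 kN.

R_Y = 255.2 kN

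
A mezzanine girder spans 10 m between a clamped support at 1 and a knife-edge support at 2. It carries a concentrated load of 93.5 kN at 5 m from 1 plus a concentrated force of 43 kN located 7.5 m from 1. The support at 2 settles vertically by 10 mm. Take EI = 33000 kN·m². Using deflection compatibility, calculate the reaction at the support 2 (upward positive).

R_2 = 55.44 kN

Remove the prop at 2; the released (primary) structure is a cantilever built in at 1.
Primary-structure tip deflection at 2 by superposition:
  point load 93.5 at a = 5: Pa²(3L − a)/(6EI) = 9740/EI
  point load 43 at a = 7.5: Pa²(3L − a)/(6EI) = 9070/EI
  δ_0 = 18810/EI
Tip deflection under a unit load at 2: L³/(3EI) = 333.3/EI.
With EI = 33000 kN·m²: δ_0 = 0.57 m and δ_{22} = 0.010101 m/kN.
Compatibility — the beam at 2 must follow the support down by 0.01 m: δ_0 − R_2·δ_{22} = 0.01, so R_2 = (0.57 − 0.01)/0.010101 = 55.44 kN.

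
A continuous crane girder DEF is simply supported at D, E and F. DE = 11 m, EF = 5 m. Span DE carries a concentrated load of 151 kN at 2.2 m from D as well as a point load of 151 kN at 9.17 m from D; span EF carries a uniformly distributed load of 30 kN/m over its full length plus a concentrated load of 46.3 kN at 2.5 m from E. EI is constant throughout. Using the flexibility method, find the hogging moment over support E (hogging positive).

Insert a hinge at E; M_E is the redundant, and each span becomes simply supported.
End slopes at the hinge E, treating each span as simply supported:
  span DE: point load 151 at a = 2.2: Pab(L + a)/(6LEI) = 584.7/EI
  span DE: point load 151 at a = 9.17: Pab(L + a)/(6LEI) = 774.4/EI
  span EF: UDL 30: wL³/(24EI) = 156.2/EI
  span EF: point load 46.3 at a = 2.5: Pab(L + b)/(6LEI) = 72.34/EI
  relative rotation θ_0 = (1359 + 228.6)/EI = 1588/EI
A unit hogging moment at E produces rotation L₁/(3EI) + L₂/(3EI) = 5.333/EI.
Compatibility: M_E·(L₁+L₂)/(3EI) = θ_0, giving M_E = 297.7 kN·m (hogging).

M_E = 297.7 kN·m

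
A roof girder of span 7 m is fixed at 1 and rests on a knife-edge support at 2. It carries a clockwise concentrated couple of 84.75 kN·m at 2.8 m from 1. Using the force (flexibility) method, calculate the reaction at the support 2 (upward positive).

Take the reaction at 2 as the redundant and release it; the primary structure is a cantilever fixed at 1.
Deflection at 2 on the released cantilever, summing each load's contribution:
  clockwise couple 84.75 at a = 2.8: M₀a(2L − a)/(2EI) = 1329/EI
Tip deflection under a unit load at 2: L³/(3EI) = 114.3/EI.
The prop prevents deflection at 2: R_2 = δ_0/δ_{22} = 1329/114.3 = 11.62 kN.

R_2 = 11.62 kN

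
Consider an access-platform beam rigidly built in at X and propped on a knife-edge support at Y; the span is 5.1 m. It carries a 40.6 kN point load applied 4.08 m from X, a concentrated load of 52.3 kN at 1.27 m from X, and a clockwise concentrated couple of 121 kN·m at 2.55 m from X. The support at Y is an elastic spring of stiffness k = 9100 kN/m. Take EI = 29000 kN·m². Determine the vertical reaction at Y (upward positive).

Release the roller at Y. Primary structure: cantilever fixed at X.
Deflection at Y on the released cantilever, summing each load's contribution:
  point load 40.6 at a = 4.08: Pa²(3L − a)/(6EI) = 1264/EI
  point load 52.3 at a = 1.27: Pa²(3L − a)/(6EI) = 197.2/EI
  clockwise couple 121 at a = 2.55: M₀a(2L − a)/(2EI) = 1180/EI
  δ_0 = 2641/EI
Flexibility coefficient — unit upward force at Y: δ_{YY} = L³/(3EI) = 44.22/EI.
With EI = 29000 kN·m²: δ_0 = 0.091079 m and δ_{YY} = 0.001525 m/kN.
Compatibility — the spring shortens by R_Y/k under the reaction it provides: δ_0 − R_Y·δ_{YY} = R_Y/k. With 1/k = 0.00011 m/kN, R_Y = δ_0 / (δ_{YY} + 1/k) = 0.091079 / (0.001525 + 0.00011) = 55.72 kN.

R_Y = 55.72 kN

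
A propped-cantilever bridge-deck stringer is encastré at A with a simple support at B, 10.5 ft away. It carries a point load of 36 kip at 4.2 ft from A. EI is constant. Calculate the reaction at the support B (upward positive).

R_B = 7.488 kip

Remove the prop at B; the released (primary) structure is a cantilever built in at A.
Downward deflection at the released point B due to the loads:
  point load 36 at a = 4.2: Pa²(3L − a)/(6EI) = 2889/EI
Flexibility coefficient — unit upward force at B: δ_{BB} = L³/(3EI) = 385.9/EI.
Compatibility at B: δ_0 − R_B·δ_{BB} = 0, so R_B = 2889/385.9 = 7.488 kip.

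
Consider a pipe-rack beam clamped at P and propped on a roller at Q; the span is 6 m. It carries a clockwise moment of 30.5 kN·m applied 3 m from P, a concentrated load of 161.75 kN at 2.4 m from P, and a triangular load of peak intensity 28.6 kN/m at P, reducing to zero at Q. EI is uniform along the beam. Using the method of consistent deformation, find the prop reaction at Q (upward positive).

Remove the prop at Q; the released (primary) structure is a cantilever built in at P.
Deflection at Q on the released cantilever, summing each load's contribution:
  clockwise couple 30.5 at a = 3: M₀a(2L − a)/(2EI) = 411.8/EI
  point load 161.75 at a = 2.4: Pa²(3L − a)/(6EI) = 2422/EI
  triangular load, peak 28.6 at the fixed end: w₀L⁴/(30EI) = 1236/EI
  δ_0 = 4070/EI
Tip deflection under a unit load at Q: L³/(3EI) = 72/EI.
Compatibility at Q: δ_0 − R_Q·δ_{QQ} = 0, so R_Q = 4070/72 = 56.52 kN.

R_Q = 56.52 kN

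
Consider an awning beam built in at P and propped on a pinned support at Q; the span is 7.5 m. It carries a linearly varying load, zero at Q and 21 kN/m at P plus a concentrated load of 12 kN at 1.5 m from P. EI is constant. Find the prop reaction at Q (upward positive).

Choose R_Q as the redundant. The primary structure is the cantilever fixed at P.
Downward deflection at the released point Q due to the loads:
  triangular load, peak 21 at the fixed end: w₀L⁴/(30EI) = 2215/EI
  point load 12 at a = 1.5: Pa²(3L − a)/(6EI) = 94.5/EI
  δ_0 = 2309/EI
Flexibility coefficient — unit upward force at Q: δ_{QQ} = L³/(3EI) = 140.6/EI.
The prop prevents deflection at Q: R_Q = δ_0/δ_{QQ} = 2309/140.6 = 16.42 kN.

R_Q = 16.42 kN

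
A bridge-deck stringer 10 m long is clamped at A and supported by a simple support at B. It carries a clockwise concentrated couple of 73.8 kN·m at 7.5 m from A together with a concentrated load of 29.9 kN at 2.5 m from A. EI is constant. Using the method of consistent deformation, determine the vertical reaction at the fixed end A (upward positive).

R_A = 16.95 kN

Release the roller at B. Primary structure: cantilever fixed at A.
Free-end deflection of the primary structure under the applied loading (downward +):
  clockwise couple 73.8 at a = 7.5: M₀a(2L − a)/(2EI) = 3459/EI
  point load 29.9 at a = 2.5: Pa²(3L − a)/(6EI) = 856.5/EI
  δ_0 = 4316/EI
Tip deflection under a unit load at B: L³/(3EI) = 333.3/EI.
Compatibility at B: δ_0 − R_B·δ_{BB} = 0, so R_B = 4316/333.3 = 12.95 kN.
Vertical equilibrium: R_A = ΣP − R_B = 29.9 − 12.95 = 16.95 kN.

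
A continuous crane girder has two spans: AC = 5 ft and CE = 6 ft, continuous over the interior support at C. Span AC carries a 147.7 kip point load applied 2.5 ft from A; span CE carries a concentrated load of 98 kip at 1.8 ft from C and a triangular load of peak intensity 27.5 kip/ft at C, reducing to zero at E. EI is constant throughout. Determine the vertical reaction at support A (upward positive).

R_A = 42.61 kip

Release continuity at C by inserting a hinge; the redundant is the internal moment M_C. The primary structure is two simply-supported spans AC and CE.
Rotations at C on the released spans (each span's end-slope, ×1/EI):
  span AC: point load 147.7 at a = 2.5: Pab(L + a)/(6LEI) = 230.8/EI
  span CE: point load 98 at a = 1.8: Pab(L + b)/(6LEI) = 209.9/EI
  span CE: triangular load, peak 27.5: w₀L³/(45EI) = 132/EI
  relative rotation θ_0 = (230.8 + 341.9)/EI = 572.7/EI
A unit hogging moment at C produces rotation L₁/(3EI) + L₂/(3EI) = 3.667/EI.
Compatibility: M_C·(L₁+L₂)/(3EI) = θ_0, giving M_C = 156.2 kip·ft (hogging).
Span AC, ΣM about A with M_C applied at C: R_C^{AC}·5 = 369.2 + 156.2, so R_C^{AC} = 105.1 kip and R_A = 147.7 − 105.1 = 42.61 kip.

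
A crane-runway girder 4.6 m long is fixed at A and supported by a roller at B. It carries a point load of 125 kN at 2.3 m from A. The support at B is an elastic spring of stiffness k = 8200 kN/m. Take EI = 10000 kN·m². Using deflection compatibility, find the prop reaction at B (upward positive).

R_B = 37.65 kN

Release the roller at B. Primary structure: cantilever fixed at A.
Deflection at B on the released cantilever, summing each load's contribution:
  point load 125 at a = 2.3: Pa²(3L − a)/(6EI) = 1267/EI
Flexibility coefficient — unit upward force at B: δ_{BB} = L³/(3EI) = 32.45/EI.
With EI = 10000 kN·m²: δ_0 = 0.12674 m and δ_{BB} = 0.003245 m/kN.
Compatibility — the spring shortens by R_B/k under the reaction it provides: δ_0 − R_B·δ_{BB} = R_B/k. With 1/k = 0.000122 m/kN, R_B = δ_0 / (δ_{BB} + 1/k) = 0.12674 / (0.003245 + 0.000122) = 37.65 kN.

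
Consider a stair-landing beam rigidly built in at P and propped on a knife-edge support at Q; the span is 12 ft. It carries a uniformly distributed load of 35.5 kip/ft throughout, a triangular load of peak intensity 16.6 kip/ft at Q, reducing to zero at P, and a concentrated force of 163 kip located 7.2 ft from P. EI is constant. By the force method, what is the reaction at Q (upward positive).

Release the roller at Q. Primary structure: cantilever fixed at P.
Deflection at Q on the released cantilever, summing each load's contribution:
  UDL 35.5: wL⁴/(8EI) = 92016/EI
  triangular load, peak 16.6 at the free end: 11w₀L⁴/(120EI) = 31553/EI
  point load 163 at a = 7.2: Pa²(3L − a)/(6EI) = 40560/EI
  δ_0 = 164129/EI
Flexibility coefficient — unit upward force at Q: δ_{QQ} = L³/(3EI) = 576/EI.
The prop prevents deflection at Q: R_Q = δ_0/δ_{QQ} = 164129/576 = 284.9 kip.

R_Q = 284.9 kip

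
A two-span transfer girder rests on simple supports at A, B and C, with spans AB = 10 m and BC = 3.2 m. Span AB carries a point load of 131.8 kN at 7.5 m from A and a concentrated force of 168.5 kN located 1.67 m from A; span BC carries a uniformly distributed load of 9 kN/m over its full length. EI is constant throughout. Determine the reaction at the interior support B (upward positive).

Insert a hinge at B; M_B is the redundant, and each span becomes simply supported.
Rotations at B on the released spans (each span's end-slope, ×1/EI):
  span AB: point load 131.8 at a = 7.5: Pab(L + a)/(6LEI) = 720.8/EI
  span AB: point load 168.5 at a = 1.67: Pab(L + a)/(6LEI) = 455.9/EI
  span BC: UDL 9: wL³/(24EI) = 12.29/EI
  relative rotation θ_0 = (1177 + 12.29)/EI = 1189/EI
A unit hogging moment at B produces rotation L₁/(3EI) + L₂/(3EI) = 4.4/EI.
Compatibility: M_B·(L₁+L₂)/(3EI) = θ_0, giving M_B = 270.2 kN·m (hogging).
Span AB, ΣM about A with M_B applied at B: R_B^{AB}·10 = 1270 + 270.2, so R_B^{AB} = 154 kN and R_A = 300.3 − 154 = 146.3 kN.
Span BC, ΣM about C: R_B^{BC}·3.2 = 46.08 + 270.2, so R_B^{BC} = 98.84 kN and R_C = 28.8 − 98.84 = -70.04 kN.
R_B = 154 + 98.84 = 252.9 kN.

R_B = 252.9 kN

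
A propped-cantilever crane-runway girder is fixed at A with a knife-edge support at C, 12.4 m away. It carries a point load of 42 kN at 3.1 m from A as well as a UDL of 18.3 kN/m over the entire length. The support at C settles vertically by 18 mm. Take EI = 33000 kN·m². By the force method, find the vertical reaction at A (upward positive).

Take the reaction at C as the redundant and release it; the primary structure is a cantilever fixed at A.
Downward deflection at the released point C due to the loads:
  point load 42 at a = 3.1: Pa²(3L − a)/(6EI) = 2294/EI
  UDL 18.3: wL⁴/(8EI) = 54081/EI
  δ_0 = 56375/EI
Tip deflection under a unit load at C: L³/(3EI) = 635.5/EI.
With EI = 33000 kN·m²: δ_0 = 1.7083 m and δ_{CC} = 0.019259 m/kN.
Compatibility — the beam at C must follow the support down by 0.018 m: δ_0 − R_C·δ_{CC} = 0.018, so R_C = (1.7083 − 0.018)/0.019259 = 87.77 kN.
Vertical equilibrium: R_A = ΣP − R_C = 268.9 − 87.77 = 181.2 kN.

R_A = 181.2 kN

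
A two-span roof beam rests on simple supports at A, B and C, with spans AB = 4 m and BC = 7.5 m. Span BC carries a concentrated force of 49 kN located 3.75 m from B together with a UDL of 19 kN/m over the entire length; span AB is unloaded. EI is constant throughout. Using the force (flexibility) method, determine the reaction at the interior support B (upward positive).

Insert a hinge at B; M_B is the redundant, and each span becomes simply supported.
Discontinuity in slope at B on the released structure — sum the simple-span end rotations:
  span BC: point load 49 at a = 3.75: Pab(L + b)/(6LEI) = 172.3/EI
  span BC: UDL 19: wL³/(24EI) = 334/EI
  relative rotation θ_0 = (0 + 506.2)/EI = 506.2/EI
A unit hogging moment at B produces rotation L₁/(3EI) + L₂/(3EI) = 3.833/EI.
Compatibility: M_B·(L₁+L₂)/(3EI) = θ_0, giving M_B = 132.1 kN·m (hogging).
Span AB, ΣM about A with M_B applied at B: R_B^{AB}·4 = 0 + 132.1, so R_B^{AB} = 33.02 kN and R_A = 0 − 33.02 = -33.02 kN.
Span BC, ΣM about C: R_B^{BC}·7.5 = 718.1 + 132.1, so R_B^{BC} = 113.4 kN and R_C = 191.5 − 113.4 = 78.14 kN.
R_B = 33.02 + 113.4 = 146.4 kN.

R_B = 146.4 kN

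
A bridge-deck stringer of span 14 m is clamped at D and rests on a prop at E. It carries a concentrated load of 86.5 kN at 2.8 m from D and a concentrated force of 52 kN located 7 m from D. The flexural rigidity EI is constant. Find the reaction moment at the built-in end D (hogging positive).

M_D = 310.9 kN·m

Take the reaction at E as the redundant and release it; the primary structure is a cantilever fixed at D.
Free-end deflection of the primary structure under the applied loading (downward +):
  point load 86.5 at a = 2.8: Pa²(3L − a)/(6EI) = 4431/EI
  point load 52 at a = 7: Pa²(3L − a)/(6EI) = 14863/EI
  δ_0 = 19294/EI
Flexibility coefficient — unit upward force at E: δ_{EE} = L³/(3EI) = 914.7/EI.
Compatibility at E: δ_0 − R_E·δ_{EE} = 0, so R_E = 19294/914.7 = 21.09 kN.
Moment equilibrium about D: M_D = Σ(load moments about D) − R_E·L = 606.2 − 21.09×14 = 310.9 kN·m.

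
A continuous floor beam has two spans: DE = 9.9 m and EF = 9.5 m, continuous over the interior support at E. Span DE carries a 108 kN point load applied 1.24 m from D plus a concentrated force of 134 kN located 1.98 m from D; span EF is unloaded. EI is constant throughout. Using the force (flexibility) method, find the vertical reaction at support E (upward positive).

Take M_E as the redundant. Released structure: two simple spans DE and EF with a hinge at E.
Discontinuity in slope at E on the released structure — sum the simple-span end rotations:
  span DE: point load 108 at a = 1.24: Pab(L + a)/(6LEI) = 217.5/EI
  span DE: point load 134 at a = 1.98: Pab(L + a)/(6LEI) = 420.3/EI
  relative rotation θ_0 = (637.8 + 0)/EI = 637.8/EI
A unit hogging moment at E produces rotation L₁/(3EI) + L₂/(3EI) = 6.467/EI.
Compatibility: M_E·(L₁+L₂)/(3EI) = θ_0, giving M_E = 98.62 kN·m (hogging).
Span DE, ΣM about D with M_E applied at E: R_E^{DE}·9.9 = 399.2 + 98.62, so R_E^{DE} = 50.29 kN and R_D = 242 − 50.29 = 191.7 kN.
Span EF, ΣM about F: R_E^{EF}·9.5 = 0 + 98.62, so R_E^{EF} = 10.38 kN and R_F = 0 − 10.38 = -10.38 kN.
R_E = 50.29 + 10.38 = 60.67 kN.

R_E = 60.67 kN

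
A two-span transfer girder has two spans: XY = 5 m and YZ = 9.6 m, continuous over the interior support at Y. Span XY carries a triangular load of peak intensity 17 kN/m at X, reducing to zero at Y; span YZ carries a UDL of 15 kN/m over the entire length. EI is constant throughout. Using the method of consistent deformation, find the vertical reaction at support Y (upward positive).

R_Y = 123.3 kN

Release continuity at Y by inserting a hinge; the redundant is the internal moment M_Y. The primary structure is two simply-supported spans XY and YZ.
Rotations at Y on the released spans (each span's end-slope, ×1/EI):
  span XY: triangular load, peak 17: 7w₀L³/(360EI) = 41.32/EI
  span YZ: UDL 15: wL³/(24EI) = 553/EI
  relative rotation θ_0 = (41.32 + 553)/EI = 594.3/EI
A unit hogging moment at Y produces rotation L₁/(3EI) + L₂/(3EI) = 4.867/EI.
Compatibility: M_Y·(L₁+L₂)/(3EI) = θ_0, giving M_Y = 122.1 kN·m (hogging).
Span XY, ΣM about X with M_Y applied at Y: R_Y^{XY}·5 = 70.83 + 122.1, so R_Y^{XY} = 38.59 kN and R_X = 42.5 − 38.59 = 3.911 kN.
Span YZ, ΣM about Z: R_Y^{YZ}·9.6 = 691.2 + 122.1, so R_Y^{YZ} = 84.72 kN and R_Z = 144 − 84.72 = 59.28 kN.
R_Y = 38.59 + 84.72 = 123.3 kN.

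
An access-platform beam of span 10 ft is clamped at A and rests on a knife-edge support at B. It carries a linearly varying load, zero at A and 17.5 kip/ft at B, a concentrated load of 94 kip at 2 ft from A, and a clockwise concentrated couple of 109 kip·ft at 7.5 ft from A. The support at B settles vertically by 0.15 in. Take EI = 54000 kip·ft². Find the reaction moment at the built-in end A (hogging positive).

M_A = 213.4 kip·ft

Take the reaction at B as the redundant and release it; the primary structure is a cantilever fixed at A.
Free-end deflection of the primary structure under the applied loading (downward +):
  triangular load, peak 17.5 at the free end: 11w₀L⁴/(120EI) = 16042/EI
  point load 94 at a = 2: Pa²(3L − a)/(6EI) = 1755/EI
  clockwise couple 109 at a = 7.5: M₀a(2L − a)/(2EI) = 5109/EI
  δ_0 = 22906/EI
Flexibility coefficient — unit upward force at B: δ_{BB} = L³/(3EI) = 333.3/EI.
With EI = 54000 kip·ft²: δ_0 = 0.42418 ft and δ_{BB} = 0.006173 ft/kip.
Compatibility — the beam at B must follow the support down by 0.0125 ft: δ_0 − R_B·δ_{BB} = 0.0125, so R_B = (0.42418 − 0.0125)/0.006173 = 66.69 kip.
Moment equilibrium about A: M_A = Σ(load moments about A) − R_B·L = 880.3 − 66.69×10 = 213.4 kip·ft.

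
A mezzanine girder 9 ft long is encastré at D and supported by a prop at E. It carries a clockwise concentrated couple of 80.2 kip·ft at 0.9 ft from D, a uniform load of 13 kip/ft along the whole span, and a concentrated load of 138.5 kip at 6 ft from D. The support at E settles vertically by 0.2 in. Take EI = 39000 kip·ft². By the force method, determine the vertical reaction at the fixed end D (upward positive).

Remove the prop at E; the released (primary) structure is a cantilever built in at D.
Deflection at E on the released cantilever, summing each load's contribution:
  clockwise couple 80.2 at a = 0.9: M₀a(2L − a)/(2EI) = 617.1/EI
  UDL 13: wL⁴/(8EI) = 10662/EI
  point load 138.5 at a = 6: Pa²(3L − a)/(6EI) = 17451/EI
  δ_0 = 28730/EI
Flexibility coefficient — unit upward force at E: δ_{EE} = L³/(3EI) = 243/EI.
With EI = 39000 kip·ft²: δ_0 = 0.73666 ft and δ_{EE} = 0.006231 ft/kip.
Compatibility — the beam at E must follow the support down by 0.01667 ft: δ_0 − R_E·δ_{EE} = 0.01667, so R_E = (0.73666 − 0.01667)/0.006231 = 115.6 kip.
Vertical equilibrium: R_D = ΣP − R_E = 255.5 − 115.6 = 139.9 kip.

R_D = 139.9 kip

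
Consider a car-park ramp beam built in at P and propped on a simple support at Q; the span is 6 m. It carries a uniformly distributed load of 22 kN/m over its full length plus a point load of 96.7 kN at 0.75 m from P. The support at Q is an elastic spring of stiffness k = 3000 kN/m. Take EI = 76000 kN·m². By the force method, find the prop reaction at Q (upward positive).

Take the reaction at Q as the redundant and release it; the primary structure is a cantilever fixed at P.
Deflection at Q on the released cantilever, summing each load's contribution:
  UDL 22: wL⁴/(8EI) = 3564/EI
  point load 96.7 at a = 0.75: Pa²(3L − a)/(6EI) = 156.4/EI
  δ_0 = 3720/EI
Tip deflection under a unit load at Q: L³/(3EI) = 72/EI.
With EI = 76000 kN·m²: δ_0 = 0.048952 m and δ_{QQ} = 0.000947 m/kN.
Compatibility — the spring shortens by R_Q/k under the reaction it provides: δ_0 − R_Q·δ_{QQ} = R_Q/k. With 1/k = 0.000333 m/kN, R_Q = δ_0 / (δ_{QQ} + 1/k) = 0.048952 / (0.000947 + 0.000333) = 38.22 kN.

R_Q = 38.22 kN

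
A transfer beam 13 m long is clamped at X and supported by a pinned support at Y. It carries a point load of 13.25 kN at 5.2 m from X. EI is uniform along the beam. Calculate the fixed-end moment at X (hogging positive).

Choose R_Y as the redundant. The primary structure is the cantilever fixed at X.
Free-end deflection of the primary structure under the applied loading (downward +):
  point load 13.25 at a = 5.2: Pa²(3L − a)/(6EI) = 2018/EI
Flexibility coefficient — unit upward force at Y: δ_{YY} = L³/(3EI) = 732.3/EI.
The prop prevents deflection at Y: R_Y = δ_0/δ_{YY} = 2018/732.3 = 2.756 kN.
Moment equilibrium about X: M_X = Σ(load moments about X) − R_Y·L = 68.9 − 2.756×13 = 33.07 kN·m.

M_X = 33.07 kN·m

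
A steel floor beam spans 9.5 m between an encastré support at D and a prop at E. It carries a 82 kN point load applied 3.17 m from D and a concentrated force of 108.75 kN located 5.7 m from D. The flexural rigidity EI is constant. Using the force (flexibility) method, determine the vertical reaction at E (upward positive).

Take the reaction at E as the redundant and release it; the primary structure is a cantilever fixed at D.
Primary-structure tip deflection at E by superposition:
  point load 82 at a = 3.17: Pa²(3L − a)/(6EI) = 3479/EI
  point load 108.75 at a = 5.7: Pa²(3L − a)/(6EI) = 13426/EI
  δ_0 = 16905/EI
Flexibility coefficient — unit upward force at E: δ_{EE} = L³/(3EI) = 285.8/EI.
Compatibility at E: δ_0 − R_E·δ_{EE} = 0, so R_E = 16905/285.8 = 59.15 kN.

R_E = 59.15 kN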